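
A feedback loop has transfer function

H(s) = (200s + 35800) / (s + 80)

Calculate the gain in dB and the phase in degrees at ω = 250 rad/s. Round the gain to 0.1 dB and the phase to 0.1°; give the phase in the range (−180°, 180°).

Substitute s = j250:
Numerator: 200(j250) + 35800 = 35800 + j50000
Denominator: (j250) + 80 = 80 + j250
|N| = √(35800² + 50000²) ≈ 61495, ∠N ≈ 54.40°
|D| = √(80² + 250²) ≈ 262.49, ∠D ≈ 72.26°
|H| = 61495 / 262.49 ≈ 234.28
Gain = 20 log₁₀(234.28) ≈ 47.39 dB
∠H = 54.40° − 72.26° = -17.86°

47.4 dB, -17.9°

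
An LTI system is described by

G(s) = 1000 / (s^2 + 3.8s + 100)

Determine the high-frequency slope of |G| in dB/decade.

-40 dB/decade

Each pole contributes −20 dB/decade at high frequency; each zero contributes +20 dB/decade.
Net: 0 zero(s) − 2 pole(s) → -40 dB/decade.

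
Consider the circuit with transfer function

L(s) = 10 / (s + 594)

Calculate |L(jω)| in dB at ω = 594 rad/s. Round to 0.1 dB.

Substitute s = j594:
Numerator: 10 = 10 + j0
Denominator: (j594) + 594 = 594 + j594
|N| = √(10² + 0²) ≈ 10, ∠N ≈ 0.00°
|D| = √(594² + 594²) ≈ 840.04, ∠D ≈ 45.00°
|L| = 10 / 840.04 ≈ 0.011904
Gain = 20 log₁₀(0.011904) ≈ -38.49 dB

-38.5 dB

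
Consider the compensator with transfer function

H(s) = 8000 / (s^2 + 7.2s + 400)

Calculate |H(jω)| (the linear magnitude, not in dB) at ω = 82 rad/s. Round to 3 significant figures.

1.26

At s = jω = j82:
quadratic: (j82)² + 7.2·j82 + 400 = -6324 + j590.4 → |·| ≈ 6351.5, ∠ ≈ 174.67°
|H| = 8000 / 6351.5 ≈ 1.2595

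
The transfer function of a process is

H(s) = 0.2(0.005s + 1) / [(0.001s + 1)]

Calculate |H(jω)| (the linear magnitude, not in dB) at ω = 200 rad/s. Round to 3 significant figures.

At ω = 200 rad/s:
zero (1 + j200·0.005) = 1 + j1 → |·| ≈ 1.4142, ∠ ≈ 45.00°
pole (1 + j200·0.001) = 1 + j0.2 → |·| ≈ 1.0198, ∠ ≈ 11.31°
|H| = 0.2 · 1.4142 / (1.0198) ≈ 0.27735

0.277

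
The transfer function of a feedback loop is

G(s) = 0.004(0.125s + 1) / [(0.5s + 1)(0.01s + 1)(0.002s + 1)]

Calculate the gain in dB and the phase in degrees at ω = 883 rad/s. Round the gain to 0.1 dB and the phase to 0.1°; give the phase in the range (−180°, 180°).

-85.1 dB, -144.4°

At ω = 883 rad/s:
zero (1 + j883·0.125) = 1 + j110.375 → |·| ≈ 110.38, ∠ ≈ 89.48°
pole (1 + j883·0.5) = 1 + j441.5 → |·| ≈ 441.5, ∠ ≈ 89.87°
pole (1 + j883·0.01) = 1 + j8.83 → |·| ≈ 8.8864, ∠ ≈ 83.54°
pole (1 + j883·0.002) = 1 + j1.766 → |·| ≈ 2.0295, ∠ ≈ 60.48°
|G| = 0.004 · 110.38 / (441.5 · 8.8864 · 2.0295) ≈ 5.545e-05
Gain = 20 log₁₀(5.545e-05) ≈ -85.12 dB
∠G = (89.48°) − (89.87° + 83.54° + 60.48°) = -144.41°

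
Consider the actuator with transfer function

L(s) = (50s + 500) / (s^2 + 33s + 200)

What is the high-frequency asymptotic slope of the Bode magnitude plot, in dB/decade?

-20 dB/decade

Each pole contributes −20 dB/decade at high frequency; each zero contributes +20 dB/decade.
Net: 1 zero(s) − 2 pole(s) → -20 dB/decade.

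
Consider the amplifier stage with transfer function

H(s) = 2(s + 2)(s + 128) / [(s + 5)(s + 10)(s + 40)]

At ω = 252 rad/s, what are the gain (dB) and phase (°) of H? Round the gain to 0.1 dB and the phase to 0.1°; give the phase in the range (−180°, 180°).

-41.1 dB, -105.0°

At s = jω = j252:
zero (s+2): 2 + j252 → |·| = √(2²+252²) = √63508 ≈ 252.01, ∠ = arctan(252/2) ≈ 89.55°
zero (s+128): 128 + j252 → |·| = √(128²+252²) = √79888 ≈ 282.64, ∠ = arctan(252/128) ≈ 63.07°
pole (s+5): 5 + j252 → |·| = √(5²+252²) = √63529 ≈ 252.05, ∠ = arctan(252/5) ≈ 88.86°
pole (s+10): 10 + j252 → |·| = √(10²+252²) = √63604 ≈ 252.2, ∠ = arctan(252/10) ≈ 87.73°
pole (s+40): 40 + j252 → |·| = √(40²+252²) = √65104 ≈ 255.15, ∠ = arctan(252/40) ≈ 80.98°
|H| = 2 · 71228 / 1.6219e+07 ≈ 0.0087833
Gain = 20 log₁₀(0.0087833) ≈ -41.13 dB
∠H = 152.62° − 257.57° = -104.95°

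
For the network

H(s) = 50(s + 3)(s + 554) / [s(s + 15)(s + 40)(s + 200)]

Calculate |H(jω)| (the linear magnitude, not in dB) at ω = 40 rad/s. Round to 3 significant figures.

0.0565

At s = jω = j40:
zero (s+3): 3 + j40 → |·| = √(3²+40²) = √1609 ≈ 40.112, ∠ = arctan(40/3) ≈ 85.71°
zero (s+554): 554 + j40 → |·| = √(554²+40²) = √308516 ≈ 555.44, ∠ = arctan(40/554) ≈ 4.13°
pole (s+15): 15 + j40 → |·| = √(15²+40²) = √1825 ≈ 42.72, ∠ = arctan(40/15) ≈ 69.44°
pole (s+40): 40 + j40 → |·| = √(40²+40²) = √3200 ≈ 56.569, ∠ = arctan(40/40) ≈ 45.00°
pole (s+200): 200 + j40 → |·| = √(200²+40²) = √41600 ≈ 203.96, ∠ = arctan(40/200) ≈ 11.31°
pole at origin: |s| = 40, ∠ = 90.00° (in denominator)
|H| = 50 · 22280 / 1.9716e+07 ≈ 0.056502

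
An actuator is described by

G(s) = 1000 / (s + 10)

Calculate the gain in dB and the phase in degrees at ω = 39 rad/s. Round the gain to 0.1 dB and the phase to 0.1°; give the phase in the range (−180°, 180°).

27.9 dB, -75.6°

Substitute s = j39:
Numerator: 1000 = 1000 + j0
Denominator: (j39) + 10 = 10 + j39
|N| = √(1000² + 0²) ≈ 1000, ∠N ≈ 0.00°
|D| = √(10² + 39²) ≈ 40.262, ∠D ≈ 75.62°
|G| = 1000 / 40.262 ≈ 24.837
Gain = 20 log₁₀(24.837) ≈ 27.90 dB
∠G = 0.00° − 75.62° = -75.62°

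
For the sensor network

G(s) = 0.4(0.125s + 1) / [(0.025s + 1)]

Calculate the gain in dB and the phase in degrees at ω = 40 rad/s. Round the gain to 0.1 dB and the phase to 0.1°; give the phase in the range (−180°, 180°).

At ω = 40 rad/s:
zero (1 + j40·0.125) = 1 + j5 → |·| ≈ 5.099, ∠ ≈ 78.69°
pole (1 + j40·0.025) = 1 + j1 → |·| ≈ 1.4142, ∠ ≈ 45.00°
|G| = 0.4 · 5.099 / (1.4142) ≈ 1.4422
Gain = 20 log₁₀(1.4422) ≈ 3.18 dB
∠G = (78.69°) − (45.00°) = 33.69°

3.2 dB, 33.7°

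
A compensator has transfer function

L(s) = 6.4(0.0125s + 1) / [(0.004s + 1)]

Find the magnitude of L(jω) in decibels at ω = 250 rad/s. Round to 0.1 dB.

23.4 dB

At ω = 250 rad/s:
zero (1 + j250·0.0125) = 1 + j3.125 → |·| ≈ 3.2811, ∠ ≈ 72.26°
pole (1 + j250·0.004) = 1 + j1 → |·| ≈ 1.4142, ∠ ≈ 45.00°
|L| = 6.4 · 3.2811 / (1.4142) ≈ 14.849
Gain = 20 log₁₀(14.849) ≈ 23.43 dB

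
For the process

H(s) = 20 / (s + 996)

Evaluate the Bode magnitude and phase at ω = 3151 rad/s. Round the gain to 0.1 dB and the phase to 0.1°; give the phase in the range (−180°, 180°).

Substitute s = j3151:
Numerator: 20 = 20 + j0
Denominator: (j3151) + 996 = 996 + j3151
|N| = √(20² + 0²) ≈ 20, ∠N ≈ 0.00°
|D| = √(996² + 3151²) ≈ 3304.7, ∠D ≈ 72.46°
|H| = 20 / 3304.7 ≈ 0.006052
Gain = 20 log₁₀(0.006052) ≈ -44.36 dB
∠H = 0.00° − 72.46° = -72.46°

-44.4 dB, -72.5°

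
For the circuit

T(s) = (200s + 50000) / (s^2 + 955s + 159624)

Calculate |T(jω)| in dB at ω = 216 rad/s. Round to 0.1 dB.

Substitute s = j216:
Numerator: 200(j216) + 50000 = 50000 + j43200
Denominator: (j216)^2 + 955(j216) + 159624 = 112968 + j206280
|N| = √(50000² + 43200²) ≈ 66078, ∠N ≈ 40.83°
|D| = √(112968² + 206280²) ≈ 2.3519e+05, ∠D ≈ 61.29°
|T| = 66078 / 2.3519e+05 ≈ 0.28096
Gain = 20 log₁₀(0.28096) ≈ -11.03 dB

-11.0 dB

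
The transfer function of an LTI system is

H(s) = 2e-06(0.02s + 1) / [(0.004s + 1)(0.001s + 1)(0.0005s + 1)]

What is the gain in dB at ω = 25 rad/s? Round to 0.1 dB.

-113.1 dB

At ω = 25 rad/s:
zero (1 + j25·0.02) = 1 + j0.5 → |·| ≈ 1.118, ∠ ≈ 26.57°
pole (1 + j25·0.004) = 1 + j0.1 → |·| ≈ 1.005, ∠ ≈ 5.71°
pole (1 + j25·0.001) = 1 + j0.025 → |·| ≈ 1.0003, ∠ ≈ 1.43°
pole (1 + j25·0.0005) = 1 + j0.0125 → |·| ≈ 1.0001, ∠ ≈ 0.72°
|H| = 2e-06 · 1.118 / (1.005 · 1.0003 · 1.0001) ≈ 2.224e-06
Gain = 20 log₁₀(2.224e-06) ≈ -113.06 dB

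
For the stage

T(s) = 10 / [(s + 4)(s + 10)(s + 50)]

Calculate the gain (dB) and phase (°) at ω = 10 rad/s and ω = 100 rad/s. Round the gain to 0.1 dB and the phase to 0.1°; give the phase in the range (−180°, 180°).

At s = jω = j10:
pole (s+4): 4 + j10 → |·| = √(4²+10²) = √116 ≈ 10.77, ∠ = arctan(10/4) ≈ 68.20°
pole (s+10): 10 + j10 → |·| = √(10²+10²) = √200 ≈ 14.142, ∠ = arctan(10/10) ≈ 45.00°
pole (s+50): 50 + j10 → |·| = √(50²+10²) = √2600 ≈ 50.99, ∠ = arctan(10/50) ≈ 11.31°
|T| = 10 / 7766.3 ≈ 0.0012876
Gain = 20 log₁₀(0.0012876) ≈ -57.80 dB
∠T = 0.00° − 124.51° = -124.51°

At s = jω = j100:
pole (s+4): 4 + j100 → |·| = √(4²+100²) = √10016 ≈ 100.08, ∠ = arctan(100/4) ≈ 87.71°
pole (s+10): 10 + j100 → |·| = √(10²+100²) = √10100 ≈ 100.5, ∠ = arctan(100/10) ≈ 84.29°
pole (s+50): 50 + j100 → |·| = √(50²+100²) = √12500 ≈ 111.8, ∠ = arctan(100/50) ≈ 63.43°
|T| = 10 / 1.1245e+06 ≈ 8.8928e-06
Gain = 20 log₁₀(8.8928e-06) ≈ -101.02 dB
∠T = 0.00° − 235.43° = -235.43° ≡ 124.57° (principal value)

ω = 10: -57.8 dB, -124.5°; ω = 100: -101.0 dB, 124.6°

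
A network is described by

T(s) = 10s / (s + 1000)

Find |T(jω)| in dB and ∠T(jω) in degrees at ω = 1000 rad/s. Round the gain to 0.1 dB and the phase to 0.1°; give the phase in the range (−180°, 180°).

17.0 dB, 45.0°

At s = jω = j1000:
zero at origin: s = j1000 → |·| = 1000, ∠ = 90.00°
pole (s+1000): 1000 + j1000 → |·| = √(1000²+1000²) = √2000000 ≈ 1414.2, ∠ = arctan(1000/1000) ≈ 45.00°
|T| = 10 · 1000 / 1414.2 ≈ 7.0711
Gain = 20 log₁₀(7.0711) ≈ 16.99 dB
∠T = 90.00° − 45.00° = 45.00°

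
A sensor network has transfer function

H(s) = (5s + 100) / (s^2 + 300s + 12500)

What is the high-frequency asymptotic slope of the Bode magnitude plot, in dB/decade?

-20 dB/decade

Each pole contributes −20 dB/decade at high frequency; each zero contributes +20 dB/decade.
Net: 1 zero(s) − 2 pole(s) → -20 dB/decade.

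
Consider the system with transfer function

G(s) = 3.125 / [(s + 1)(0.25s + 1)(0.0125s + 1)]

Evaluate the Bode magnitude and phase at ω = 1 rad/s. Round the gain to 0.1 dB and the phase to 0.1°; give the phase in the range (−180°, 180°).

6.6 dB, -59.8°

At ω = 1 rad/s:
pole (1 + j1·1) = 1 + j1 → |·| ≈ 1.4142, ∠ ≈ 45.00°
pole (1 + j1·0.25) = 1 + j0.25 → |·| ≈ 1.0308, ∠ ≈ 14.04°
pole (1 + j1·0.0125) = 1 + j0.0125 → |·| ≈ 1.0001, ∠ ≈ 0.72°
|G| = 3.125 · 1 / (1.4142 · 1.0308 · 1.0001) ≈ 2.1435
Gain = 20 log₁₀(2.1435) ≈ 6.62 dB
∠G = (0°) − (45.00° + 14.04° + 0.72°) = -59.76°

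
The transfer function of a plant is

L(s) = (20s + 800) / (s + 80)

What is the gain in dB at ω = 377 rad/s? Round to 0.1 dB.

25.9 dB

Substitute s = j377:
Numerator: 20(j377) + 800 = 800 + j7540
Denominator: (j377) + 80 = 80 + j377
|N| = √(800² + 7540²) ≈ 7582.3, ∠N ≈ 83.94°
|D| = √(80² + 377²) ≈ 385.39, ∠D ≈ 78.02°
|L| = 7582.3 / 385.39 ≈ 19.674
Gain = 20 log₁₀(19.674) ≈ 25.88 dB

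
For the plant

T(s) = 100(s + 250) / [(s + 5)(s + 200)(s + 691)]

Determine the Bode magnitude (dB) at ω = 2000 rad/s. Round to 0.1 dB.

-92.5 dB

At s = jω = j2000:
zero (s+250): 250 + j2000 → |·| = √(250²+2000²) = √4062500 ≈ 2015.6, ∠ = arctan(2000/250) ≈ 82.87°
pole (s+5): 5 + j2000 → |·| = √(5²+2000²) = √4000025 ≈ 2000, ∠ = arctan(2000/5) ≈ 89.86°
pole (s+200): 200 + j2000 → |·| = √(200²+2000²) = √4040000 ≈ 2010, ∠ = arctan(2000/200) ≈ 84.29°
pole (s+691): 691 + j2000 → |·| = √(691²+2000²) = √4477481 ≈ 2116, ∠ = arctan(2000/691) ≈ 70.94°
|T| = 100 · 2015.6 / 8.5063e+09 ≈ 2.3695e-05
Gain = 20 log₁₀(2.3695e-05) ≈ -92.51 dB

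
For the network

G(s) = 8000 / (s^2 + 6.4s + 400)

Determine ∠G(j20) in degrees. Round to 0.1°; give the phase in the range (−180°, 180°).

At s = jω = j20:
quadratic: (j20)² + 6.4·j20 + 400 = 0 + j128 → |·| ≈ 128, ∠ ≈ 90.00°
∠G = 0.00° − 90.00° = -90.00°

-90.0°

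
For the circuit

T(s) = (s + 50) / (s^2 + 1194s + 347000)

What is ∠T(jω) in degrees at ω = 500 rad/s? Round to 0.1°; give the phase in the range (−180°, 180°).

Substitute s = j500:
Numerator: (j500) + 50 = 50 + j500
Denominator: (j500)^2 + 1194(j500) + 347000 = 97000 + j597000
|N| = √(50² + 500²) ≈ 502.49, ∠N ≈ 84.29°
|D| = √(97000² + 597000²) ≈ 6.0483e+05, ∠D ≈ 80.77°
∠T = 84.29° − 80.77° = 3.52°

3.5°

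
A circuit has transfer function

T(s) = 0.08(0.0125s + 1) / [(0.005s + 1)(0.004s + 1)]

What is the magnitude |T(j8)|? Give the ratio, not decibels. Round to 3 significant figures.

0.0803

At ω = 8 rad/s:
zero (1 + j8·0.0125) = 1 + j0.1 → |·| ≈ 1.005, ∠ ≈ 5.71°
pole (1 + j8·0.005) = 1 + j0.04 → |·| ≈ 1.0008, ∠ ≈ 2.29°
pole (1 + j8·0.004) = 1 + j0.032 → |·| ≈ 1.0005, ∠ ≈ 1.83°
|T| = 0.08 · 1.005 / (1.0008 · 1.0005) ≈ 0.080296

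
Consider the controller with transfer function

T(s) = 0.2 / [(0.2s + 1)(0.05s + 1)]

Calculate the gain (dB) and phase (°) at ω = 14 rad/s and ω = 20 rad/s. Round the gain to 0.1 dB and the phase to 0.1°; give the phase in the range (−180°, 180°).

ω = 14: -25.2 dB, -105.3°; ω = 20: -29.3 dB, -121.0°

At ω = 14 rad/s:
pole (1 + j14·0.2) = 1 + j2.8 → |·| ≈ 2.9732, ∠ ≈ 70.35°
pole (1 + j14·0.05) = 1 + j0.7 → |·| ≈ 1.2207, ∠ ≈ 34.99°
|T| = 0.2 · 1 / (2.9732 · 1.2207) ≈ 0.055106
Gain = 20 log₁₀(0.055106) ≈ -25.18 dB
∠T = (0°) − (70.35° + 34.99°) = -105.34°

At ω = 20 rad/s:
pole (1 + j20·0.2) = 1 + j4 → |·| ≈ 4.1231, ∠ ≈ 75.96°
pole (1 + j20·0.05) = 1 + j1 → |·| ≈ 1.4142, ∠ ≈ 45.00°
|T| = 0.2 · 1 / (4.1231 · 1.4142) ≈ 0.0343
Gain = 20 log₁₀(0.0343) ≈ -29.29 dB
∠T = (0°) − (75.96° + 45.00°) = -120.96°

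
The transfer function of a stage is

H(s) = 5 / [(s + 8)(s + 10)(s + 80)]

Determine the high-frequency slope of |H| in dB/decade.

-60 dB/decade

Each pole contributes −20 dB/decade at high frequency; each zero contributes +20 dB/decade.
Net: 0 zero(s) − 3 pole(s) → -60 dB/decade.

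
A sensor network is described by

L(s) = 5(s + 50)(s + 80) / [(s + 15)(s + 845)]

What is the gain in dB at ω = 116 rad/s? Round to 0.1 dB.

-1.0 dB

At s = jω = j116:
zero (s+50): 50 + j116 → |·| = √(50²+116²) = √15956 ≈ 126.32, ∠ = arctan(116/50) ≈ 66.68°
zero (s+80): 80 + j116 → |·| = √(80²+116²) = √19856 ≈ 140.91, ∠ = arctan(116/80) ≈ 55.41°
pole (s+15): 15 + j116 → |·| = √(15²+116²) = √13681 ≈ 116.97, ∠ = arctan(116/15) ≈ 82.63°
pole (s+845): 845 + j116 → |·| = √(845²+116²) = √727481 ≈ 852.92, ∠ = arctan(116/845) ≈ 7.82°
|L| = 5 · 17800 / 99766 ≈ 0.89209
Gain = 20 log₁₀(0.89209) ≈ -0.99 dB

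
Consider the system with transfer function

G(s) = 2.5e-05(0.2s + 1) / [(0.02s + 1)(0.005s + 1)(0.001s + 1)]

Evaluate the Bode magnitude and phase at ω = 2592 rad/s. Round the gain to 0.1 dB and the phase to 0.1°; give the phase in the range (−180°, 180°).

-103.2 dB, -153.5°

At ω = 2592 rad/s:
zero (1 + j2592·0.2) = 1 + j518.4 → |·| ≈ 518.4, ∠ ≈ 89.89°
pole (1 + j2592·0.02) = 1 + j51.84 → |·| ≈ 51.85, ∠ ≈ 88.89°
pole (1 + j2592·0.005) = 1 + j12.96 → |·| ≈ 12.999, ∠ ≈ 85.59°
pole (1 + j2592·0.001) = 1 + j2.592 → |·| ≈ 2.7782, ∠ ≈ 68.90°
|G| = 2.5e-05 · 518.4 / (51.85 · 12.999 · 2.7782) ≈ 6.9212e-06
Gain = 20 log₁₀(6.9212e-06) ≈ -103.20 dB
∠G = (89.89°) − (88.89° + 85.59° + 68.90°) = -153.49°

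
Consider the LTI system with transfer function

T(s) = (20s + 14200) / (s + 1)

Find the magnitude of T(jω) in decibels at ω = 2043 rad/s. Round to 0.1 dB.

Substitute s = j2043:
Numerator: 20(j2043) + 14200 = 14200 + j40860
Denominator: (j2043) + 1 = 1 + j2043
|N| = √(14200² + 40860²) ≈ 43257, ∠N ≈ 70.84°
|D| = √(1² + 2043²) ≈ 2043, ∠D ≈ 89.97°
|T| = 43257 / 2043 ≈ 21.173
Gain = 20 log₁₀(21.173) ≈ 26.52 dB

26.5 dB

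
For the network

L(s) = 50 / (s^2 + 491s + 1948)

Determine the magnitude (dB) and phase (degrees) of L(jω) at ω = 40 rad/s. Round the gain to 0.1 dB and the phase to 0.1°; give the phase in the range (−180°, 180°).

Substitute s = j40:
Numerator: 50 = 50 + j0
Denominator: (j40)^2 + 491(j40) + 1948 = 348 + j19640
|N| = √(50² + 0²) ≈ 50, ∠N ≈ 0.00°
|D| = √(348² + 19640²) ≈ 19643, ∠D ≈ 88.98°
|L| = 50 / 19643 ≈ 0.0025454
Gain = 20 log₁₀(0.0025454) ≈ -51.88 dB
∠L = 0.00° − 88.98° = -88.98°

-51.9 dB, -89.0°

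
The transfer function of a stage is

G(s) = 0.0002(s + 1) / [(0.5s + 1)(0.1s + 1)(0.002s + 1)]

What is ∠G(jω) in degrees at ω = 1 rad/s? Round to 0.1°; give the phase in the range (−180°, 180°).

12.6°

At ω = 1 rad/s:
zero (1 + j1·1) = 1 + j1 → |·| ≈ 1.4142, ∠ ≈ 45.00°
pole (1 + j1·0.5) = 1 + j0.5 → |·| ≈ 1.118, ∠ ≈ 26.57°
pole (1 + j1·0.1) = 1 + j0.1 → |·| ≈ 1.005, ∠ ≈ 5.71°
pole (1 + j1·0.002) = 1 + j0.002 → |·| ≈ 1, ∠ ≈ 0.11°
∠G = (45.00°) − (26.57° + 5.71° + 0.11°) = 12.61°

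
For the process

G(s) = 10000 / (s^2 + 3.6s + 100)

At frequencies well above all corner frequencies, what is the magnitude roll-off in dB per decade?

Each pole contributes −20 dB/decade at high frequency; each zero contributes +20 dB/decade.
Net: 0 zero(s) − 2 pole(s) → -40 dB/decade.

-40 dB/decade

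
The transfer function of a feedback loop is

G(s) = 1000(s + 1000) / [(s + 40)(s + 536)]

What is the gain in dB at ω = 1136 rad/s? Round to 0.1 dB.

At s = jω = j1136:
zero (s+1000): 1000 + j1136 → |·| = √(1000²+1136²) = √2290496 ≈ 1513.4, ∠ = arctan(1136/1000) ≈ 48.64°
pole (s+40): 40 + j1136 → |·| = √(40²+1136²) = √1292096 ≈ 1136.7, ∠ = arctan(1136/40) ≈ 87.98°
pole (s+536): 536 + j1136 → |·| = √(536²+1136²) = √1577792 ≈ 1256.1, ∠ = arctan(1136/536) ≈ 64.74°
|G| = 1000 · 1513.4 / 1.4278e+06 ≈ 1.06
Gain = 20 log₁₀(1.06) ≈ 0.51 dB

0.5 dB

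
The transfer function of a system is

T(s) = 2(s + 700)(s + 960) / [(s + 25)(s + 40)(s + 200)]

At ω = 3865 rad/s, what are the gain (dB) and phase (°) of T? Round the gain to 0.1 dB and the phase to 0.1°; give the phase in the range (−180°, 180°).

-65.3 dB, -110.3°

At s = jω = j3865:
zero (s+700): 700 + j3865 → |·| = √(700²+3865²) = √15428225 ≈ 3927.9, ∠ = arctan(3865/700) ≈ 79.73°
zero (s+960): 960 + j3865 → |·| = √(960²+3865²) = √15859825 ≈ 3982.4, ∠ = arctan(3865/960) ≈ 76.05°
pole (s+25): 25 + j3865 → |·| = √(25²+3865²) = √14938850 ≈ 3865.1, ∠ = arctan(3865/25) ≈ 89.63°
pole (s+40): 40 + j3865 → |·| = √(40²+3865²) = √14939825 ≈ 3865.2, ∠ = arctan(3865/40) ≈ 89.41°
pole (s+200): 200 + j3865 → |·| = √(200²+3865²) = √14978225 ≈ 3870.2, ∠ = arctan(3865/200) ≈ 87.04°
|T| = 2 · 1.5642e+07 / 5.7818e+10 ≈ 0.00054108
Gain = 20 log₁₀(0.00054108) ≈ -65.33 dB
∠T = 155.78° − 266.08° = -110.30°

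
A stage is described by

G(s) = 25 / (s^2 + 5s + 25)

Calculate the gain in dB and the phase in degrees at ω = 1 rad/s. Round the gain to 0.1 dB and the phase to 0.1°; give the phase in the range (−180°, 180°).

At s = jω = j1:
quadratic: (j1)² + 5·j1 + 25 = 24 + j5 → |·| ≈ 24.515, ∠ ≈ 11.77°
|G| = 25 / 24.515 ≈ 1.0198
Gain = 20 log₁₀(1.0198) ≈ 0.17 dB
∠G = 0.00° − 11.77° = -11.77°

0.2 dB, -11.8°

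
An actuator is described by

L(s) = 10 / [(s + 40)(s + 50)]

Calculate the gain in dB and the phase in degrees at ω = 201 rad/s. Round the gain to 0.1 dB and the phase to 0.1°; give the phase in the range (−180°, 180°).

-72.6 dB, -154.8°

At s = jω = j201:
pole (s+40): 40 + j201 → |·| = √(40²+201²) = √42001 ≈ 204.94, ∠ = arctan(201/40) ≈ 78.74°
pole (s+50): 50 + j201 → |·| = √(50²+201²) = √42901 ≈ 207.13, ∠ = arctan(201/50) ≈ 76.03°
|L| = 10 / 42449 ≈ 0.00023558
Gain = 20 log₁₀(0.00023558) ≈ -72.56 dB
∠L = 0.00° − 154.77° = -154.77°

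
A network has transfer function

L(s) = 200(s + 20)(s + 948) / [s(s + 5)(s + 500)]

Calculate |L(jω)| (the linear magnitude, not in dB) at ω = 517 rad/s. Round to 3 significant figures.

At s = jω = j517:
zero (s+20): 20 + j517 → |·| = √(20²+517²) = √267689 ≈ 517.39, ∠ = arctan(517/20) ≈ 87.78°
zero (s+948): 948 + j517 → |·| = √(948²+517²) = √1165993 ≈ 1079.8, ∠ = arctan(517/948) ≈ 28.61°
pole (s+5): 5 + j517 → |·| = √(5²+517²) = √267314 ≈ 517.02, ∠ = arctan(517/5) ≈ 89.45°
pole (s+500): 500 + j517 → |·| = √(500²+517²) = √517289 ≈ 719.23, ∠ = arctan(517/500) ≈ 45.96°
pole at origin: |s| = 517, ∠ = 90.00° (in denominator)
|L| = 200 · 5.5868e+05 / 1.9225e+08 ≈ 0.5812

0.581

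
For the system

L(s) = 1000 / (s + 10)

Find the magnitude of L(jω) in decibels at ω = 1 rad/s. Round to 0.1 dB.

40.0 dB

At s = jω = j1:
pole (s+10): 10 + j1 → |·| = √(10²+1²) = √101 ≈ 10.05, ∠ = arctan(1/10) ≈ 5.71°
|L| = 1000 / 10.05 ≈ 99.502
Gain = 20 log₁₀(99.502) ≈ 39.96 dB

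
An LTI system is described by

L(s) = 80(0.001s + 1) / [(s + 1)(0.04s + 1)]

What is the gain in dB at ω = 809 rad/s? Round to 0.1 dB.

-48.1 dB

At ω = 809 rad/s:
zero (1 + j809·0.001) = 1 + j0.809 → |·| ≈ 1.2863, ∠ ≈ 38.97°
pole (1 + j809·1) = 1 + j809 → |·| ≈ 809, ∠ ≈ 89.93°
pole (1 + j809·0.04) = 1 + j32.36 → |·| ≈ 32.375, ∠ ≈ 88.23°
|L| = 80 · 1.2863 / (809 · 32.375) ≈ 0.0039289
Gain = 20 log₁₀(0.0039289) ≈ -48.11 dB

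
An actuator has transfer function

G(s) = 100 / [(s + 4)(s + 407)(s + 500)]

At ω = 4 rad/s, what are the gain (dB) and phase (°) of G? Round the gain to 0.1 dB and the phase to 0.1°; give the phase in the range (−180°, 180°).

-81.2 dB, -46.0°

At s = jω = j4:
pole (s+4): 4 + j4 → |·| = √(4²+4²) = √32 ≈ 5.6569, ∠ = arctan(4/4) ≈ 45.00°
pole (s+407): 407 + j4 → |·| = √(407²+4²) = √165665 ≈ 407.02, ∠ = arctan(4/407) ≈ 0.56°
pole (s+500): 500 + j4 → |·| = √(500²+4²) = √250016 ≈ 500.02, ∠ = arctan(4/500) ≈ 0.46°
|G| = 100 / 1.1513e+06 ≈ 8.6858e-05
Gain = 20 log₁₀(8.6858e-05) ≈ -81.22 dB
∠G = 0.00° − 46.02° = -46.02°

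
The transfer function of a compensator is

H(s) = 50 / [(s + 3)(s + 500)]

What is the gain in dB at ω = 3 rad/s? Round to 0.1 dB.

At s = jω = j3:
pole (s+3): 3 + j3 → |·| = √(3²+3²) = √18 ≈ 4.2426, ∠ = arctan(3/3) ≈ 45.00°
pole (s+500): 500 + j3 → |·| = √(500²+3²) = √250009 ≈ 500.01, ∠ = arctan(3/500) ≈ 0.34°
|H| = 50 / 2121.3 ≈ 0.02357
Gain = 20 log₁₀(0.02357) ≈ -32.55 dB

-32.6 dB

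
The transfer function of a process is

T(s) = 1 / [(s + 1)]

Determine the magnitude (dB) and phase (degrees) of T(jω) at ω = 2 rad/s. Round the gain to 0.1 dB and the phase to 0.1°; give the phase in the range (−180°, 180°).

-7.0 dB, -63.4°

At ω = 2 rad/s:
pole (1 + j2·1) = 1 + j2 → |·| ≈ 2.2361, ∠ ≈ 63.43°
|T| = 1 · 1 / (2.2361) ≈ 0.44721
Gain = 20 log₁₀(0.44721) ≈ -6.99 dB
∠T = (0°) − (63.43°) = -63.43°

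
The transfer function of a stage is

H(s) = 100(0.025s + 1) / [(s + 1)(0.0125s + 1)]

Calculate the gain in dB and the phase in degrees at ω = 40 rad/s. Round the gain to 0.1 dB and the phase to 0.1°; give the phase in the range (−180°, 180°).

At ω = 40 rad/s:
zero (1 + j40·0.025) = 1 + j1 → |·| ≈ 1.4142, ∠ ≈ 45.00°
pole (1 + j40·1) = 1 + j40 → |·| ≈ 40.012, ∠ ≈ 88.57°
pole (1 + j40·0.0125) = 1 + j0.5 → |·| ≈ 1.118, ∠ ≈ 26.57°
|H| = 100 · 1.4142 / (40.012 · 1.118) ≈ 3.1614
Gain = 20 log₁₀(3.1614) ≈ 10.00 dB
∠H = (45.00°) − (88.57° + 26.57°) = -70.14°

10.0 dB, -70.1°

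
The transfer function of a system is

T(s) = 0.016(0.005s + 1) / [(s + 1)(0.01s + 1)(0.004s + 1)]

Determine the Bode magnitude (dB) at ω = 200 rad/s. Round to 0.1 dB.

At ω = 200 rad/s:
zero (1 + j200·0.005) = 1 + j1 → |·| ≈ 1.4142, ∠ ≈ 45.00°
pole (1 + j200·1) = 1 + j200 → |·| ≈ 200, ∠ ≈ 89.71°
pole (1 + j200·0.01) = 1 + j2 → |·| ≈ 2.2361, ∠ ≈ 63.43°
pole (1 + j200·0.004) = 1 + j0.8 → |·| ≈ 1.2806, ∠ ≈ 38.66°
|T| = 0.016 · 1.4142 / (200 · 2.2361 · 1.2806) ≈ 3.9509e-05
Gain = 20 log₁₀(3.9509e-05) ≈ -88.07 dB

-88.1 dB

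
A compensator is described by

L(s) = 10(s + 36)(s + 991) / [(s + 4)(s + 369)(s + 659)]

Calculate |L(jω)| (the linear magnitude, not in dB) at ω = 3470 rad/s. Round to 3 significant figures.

At s = jω = j3470:
zero (s+36): 36 + j3470 → |·| = √(36²+3470²) = √12042196 ≈ 3470.2, ∠ = arctan(3470/36) ≈ 89.41°
zero (s+991): 991 + j3470 → |·| = √(991²+3470²) = √13022981 ≈ 3608.7, ∠ = arctan(3470/991) ≈ 74.06°
pole (s+4): 4 + j3470 → |·| = √(4²+3470²) = √12040916 ≈ 3470, ∠ = arctan(3470/4) ≈ 89.93°
pole (s+369): 369 + j3470 → |·| = √(369²+3470²) = √12177061 ≈ 3489.6, ∠ = arctan(3470/369) ≈ 83.93°
pole (s+659): 659 + j3470 → |·| = √(659²+3470²) = √12475181 ≈ 3532, ∠ = arctan(3470/659) ≈ 79.25°
|L| = 10 · 1.2523e+07 / 4.2769e+10 ≈ 0.0029281

0.00293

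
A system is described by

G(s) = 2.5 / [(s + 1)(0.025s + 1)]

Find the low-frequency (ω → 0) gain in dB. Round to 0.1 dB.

8.0 dB

G(0) = 2.5 · 1 / 1 = 2.5
20 log₁₀(2.5) ≈ 7.96 dB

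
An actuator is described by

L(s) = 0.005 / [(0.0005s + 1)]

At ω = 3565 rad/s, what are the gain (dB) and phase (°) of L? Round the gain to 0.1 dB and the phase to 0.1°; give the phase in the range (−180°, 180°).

At ω = 3565 rad/s:
pole (1 + j3565·0.0005) = 1 + j1.7825 → |·| ≈ 2.0438, ∠ ≈ 60.71°
|L| = 0.005 · 1 / (2.0438) ≈ 0.0024464
Gain = 20 log₁₀(0.0024464) ≈ -52.23 dB
∠L = (0°) − (60.71°) = -60.71°

-52.2 dB, -60.7°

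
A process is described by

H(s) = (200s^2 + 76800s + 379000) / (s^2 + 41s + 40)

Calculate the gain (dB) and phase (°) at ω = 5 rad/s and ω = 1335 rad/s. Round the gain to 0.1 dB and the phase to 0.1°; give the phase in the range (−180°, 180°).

ω = 5: 68.3 dB, -40.1°; ω = 1335: 46.4 dB, -14.3°

Substitute s = j5:
Numerator: 200(j5)^2 + 76800(j5) + 379000 = 374000 + j384000
Denominator: (j5)^2 + 41(j5) + 40 = 15 + j205
|N| = √(374000² + 384000²) ≈ 5.3603e+05, ∠N ≈ 45.76°
|D| = √(15² + 205²) ≈ 205.55, ∠D ≈ 85.82°
|H| = 5.3603e+05 / 205.55 ≈ 2607.8
Gain = 20 log₁₀(2607.8) ≈ 68.33 dB
∠H = 45.76° − 85.82° = -40.06°

Substitute s = j1335:
Numerator: 200(j1335)^2 + 76800(j1335) + 379000 = -356066000 + j102528000
Denominator: (j1335)^2 + 41(j1335) + 40 = -1782185 + j54735
|N| = √(356066000² + 102528000²) ≈ 3.7053e+08, ∠N ≈ 163.94°
|D| = √(1782185² + 54735²) ≈ 1.783e+06, ∠D ≈ 178.24°
|H| = 3.7053e+08 / 1.783e+06 ≈ 207.81
Gain = 20 log₁₀(207.81) ≈ 46.35 dB
∠H = 163.94° − 178.24° = -14.30°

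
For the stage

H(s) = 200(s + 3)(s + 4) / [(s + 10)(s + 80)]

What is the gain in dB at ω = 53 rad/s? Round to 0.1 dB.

At s = jω = j53:
zero (s+3): 3 + j53 → |·| = √(3²+53²) = √2818 ≈ 53.085, ∠ = arctan(53/3) ≈ 86.76°
zero (s+4): 4 + j53 → |·| = √(4²+53²) = √2825 ≈ 53.151, ∠ = arctan(53/4) ≈ 85.68°
pole (s+10): 10 + j53 → |·| = √(10²+53²) = √2909 ≈ 53.935, ∠ = arctan(53/10) ≈ 79.32°
pole (s+80): 80 + j53 → |·| = √(80²+53²) = √9209 ≈ 95.964, ∠ = arctan(53/80) ≈ 33.52°
|H| = 200 · 2821.5 / 5175.8 ≈ 109.03
Gain = 20 log₁₀(109.03) ≈ 40.75 dB

40.8 dB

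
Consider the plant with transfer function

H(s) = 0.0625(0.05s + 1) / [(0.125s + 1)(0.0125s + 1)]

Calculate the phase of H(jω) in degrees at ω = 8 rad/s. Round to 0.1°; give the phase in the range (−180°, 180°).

-28.9°

At ω = 8 rad/s:
zero (1 + j8·0.05) = 1 + j0.4 → |·| ≈ 1.077, ∠ ≈ 21.80°
pole (1 + j8·0.125) = 1 + j1 → |·| ≈ 1.4142, ∠ ≈ 45.00°
pole (1 + j8·0.0125) = 1 + j0.1 → |·| ≈ 1.005, ∠ ≈ 5.71°
∠H = (21.80°) − (45.00° + 5.71°) = -28.91°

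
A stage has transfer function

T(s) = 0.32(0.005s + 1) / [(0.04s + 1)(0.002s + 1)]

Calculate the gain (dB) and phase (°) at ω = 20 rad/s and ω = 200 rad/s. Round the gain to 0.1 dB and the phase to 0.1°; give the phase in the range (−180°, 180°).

At ω = 20 rad/s:
zero (1 + j20·0.005) = 1 + j0.1 → |·| ≈ 1.005, ∠ ≈ 5.71°
pole (1 + j20·0.04) = 1 + j0.8 → |·| ≈ 1.2806, ∠ ≈ 38.66°
pole (1 + j20·0.002) = 1 + j0.04 → |·| ≈ 1.0008, ∠ ≈ 2.29°
|T| = 0.32 · 1.005 / (1.2806 · 1.0008) ≈ 0.25093
Gain = 20 log₁₀(0.25093) ≈ -12.01 dB
∠T = (5.71°) − (38.66° + 2.29°) = -35.24°

At ω = 200 rad/s:
zero (1 + j200·0.005) = 1 + j1 → |·| ≈ 1.4142, ∠ ≈ 45.00°
pole (1 + j200·0.04) = 1 + j8 → |·| ≈ 8.0623, ∠ ≈ 82.87°
pole (1 + j200·0.002) = 1 + j0.4 → |·| ≈ 1.077, ∠ ≈ 21.80°
|T| = 0.32 · 1.4142 / (8.0623 · 1.077) ≈ 0.052118
Gain = 20 log₁₀(0.052118) ≈ -25.66 dB
∠T = (45.00°) − (82.87° + 21.80°) = -59.67°

ω = 20: -12.0 dB, -35.2°; ω = 200: -25.7 dB, -59.7°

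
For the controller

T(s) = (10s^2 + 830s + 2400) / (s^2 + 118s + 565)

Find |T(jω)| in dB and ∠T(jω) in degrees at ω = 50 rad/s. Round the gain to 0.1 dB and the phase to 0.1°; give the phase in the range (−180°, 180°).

17.6 dB, 10.4°

Substitute s = j50:
Numerator: 10(j50)^2 + 830(j50) + 2400 = -22600 + j41500
Denominator: (j50)^2 + 118(j50) + 565 = -1935 + j5900
|N| = √(22600² + 41500²) ≈ 47255, ∠N ≈ 118.57°
|D| = √(1935² + 5900²) ≈ 6209.2, ∠D ≈ 108.16°
|T| = 47255 / 6209.2 ≈ 7.6105
Gain = 20 log₁₀(7.6105) ≈ 17.63 dB
∠T = 118.57° − 108.16° = 10.41°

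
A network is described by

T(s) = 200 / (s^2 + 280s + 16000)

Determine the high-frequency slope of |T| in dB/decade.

Each pole contributes −20 dB/decade at high frequency; each zero contributes +20 dB/decade.
Net: 0 zero(s) − 2 pole(s) → -40 dB/decade.

-40 dB/decade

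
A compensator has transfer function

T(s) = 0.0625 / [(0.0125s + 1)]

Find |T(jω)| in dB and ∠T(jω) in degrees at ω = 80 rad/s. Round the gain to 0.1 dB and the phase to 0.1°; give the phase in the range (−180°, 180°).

-27.1 dB, -45.0°

At ω = 80 rad/s:
pole (1 + j80·0.0125) = 1 + j1 → |·| ≈ 1.4142, ∠ ≈ 45.00°
|T| = 0.0625 · 1 / (1.4142) ≈ 0.044195
Gain = 20 log₁₀(0.044195) ≈ -27.09 dB
∠T = (0°) − (45.00°) = -45.00°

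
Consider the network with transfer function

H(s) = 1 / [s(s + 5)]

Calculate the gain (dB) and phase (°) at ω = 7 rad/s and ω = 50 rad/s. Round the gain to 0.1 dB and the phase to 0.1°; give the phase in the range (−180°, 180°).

ω = 7: -35.6 dB, -144.5°; ω = 50: -68.0 dB, -174.3°

At s = jω = j7:
pole (s+5): 5 + j7 → |·| = √(5²+7²) = √74 ≈ 8.6023, ∠ = arctan(7/5) ≈ 54.46°
pole at origin: |s| = 7, ∠ = 90.00° (in denominator)
|H| = 1 / 60.216 ≈ 0.016607
Gain = 20 log₁₀(0.016607) ≈ -35.59 dB
∠H = 0.00° − 144.46° = -144.46°

At s = jω = j50:
pole (s+5): 5 + j50 → |·| = √(5²+50²) = √2525 ≈ 50.249, ∠ = arctan(50/5) ≈ 84.29°
pole at origin: |s| = 50, ∠ = 90.00° (in denominator)
|H| = 1 / 2512.5 ≈ 0.00039801
Gain = 20 log₁₀(0.00039801) ≈ -68.00 dB
∠H = 0.00° − 174.29° = -174.29°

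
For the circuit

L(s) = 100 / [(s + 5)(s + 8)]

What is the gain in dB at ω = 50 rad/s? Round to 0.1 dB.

At s = jω = j50:
pole (s+5): 5 + j50 → |·| = √(5²+50²) = √2525 ≈ 50.249, ∠ = arctan(50/5) ≈ 84.29°
pole (s+8): 8 + j50 → |·| = √(8²+50²) = √2564 ≈ 50.636, ∠ = arctan(50/8) ≈ 80.91°
|L| = 100 / 2544.4 ≈ 0.039302
Gain = 20 log₁₀(0.039302) ≈ -28.11 dB

-28.1 dB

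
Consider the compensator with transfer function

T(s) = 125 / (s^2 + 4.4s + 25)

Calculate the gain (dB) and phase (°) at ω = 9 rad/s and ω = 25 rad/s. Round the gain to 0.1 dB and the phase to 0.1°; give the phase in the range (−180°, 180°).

At s = jω = j9:
quadratic: (j9)² + 4.4·j9 + 25 = -56 + j39.6 → |·| ≈ 68.587, ∠ ≈ 144.73°
|T| = 125 / 68.587 ≈ 1.8225
Gain = 20 log₁₀(1.8225) ≈ 5.21 dB
∠T = 0.00° − 144.73° = -144.73°

At s = jω = j25:
quadratic: (j25)² + 4.4·j25 + 25 = -600 + j110 → |·| ≈ 610, ∠ ≈ 169.61°
|T| = 125 / 610 ≈ 0.20492
Gain = 20 log₁₀(0.20492) ≈ -13.77 dB
∠T = 0.00° − 169.61° = -169.61°

ω = 9: 5.2 dB, -144.7°; ω = 25: -13.8 dB, -169.6°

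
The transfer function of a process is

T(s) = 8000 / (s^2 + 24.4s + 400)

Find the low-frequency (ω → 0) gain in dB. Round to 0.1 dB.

T(0) = 8000 / 400 = 20
20 log₁₀(20) ≈ 26.02 dB

26.0 dB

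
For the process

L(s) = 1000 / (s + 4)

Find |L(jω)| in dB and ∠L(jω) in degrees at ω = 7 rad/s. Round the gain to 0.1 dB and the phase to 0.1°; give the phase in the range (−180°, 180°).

41.9 dB, -60.3°

At s = jω = j7:
pole (s+4): 4 + j7 → |·| = √(4²+7²) = √65 ≈ 8.0623, ∠ = arctan(7/4) ≈ 60.26°
|L| = 1000 / 8.0623 ≈ 124.03
Gain = 20 log₁₀(124.03) ≈ 41.87 dB
∠L = 0.00° − 60.26° = -60.26°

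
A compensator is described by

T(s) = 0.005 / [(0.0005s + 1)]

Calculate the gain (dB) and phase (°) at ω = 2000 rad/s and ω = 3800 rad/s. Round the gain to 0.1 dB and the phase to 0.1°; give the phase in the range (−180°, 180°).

ω = 2000: -49.0 dB, -45.0°; ω = 3800: -52.7 dB, -62.2°

At ω = 2000 rad/s:
pole (1 + j2000·0.0005) = 1 + j1 → |·| ≈ 1.4142, ∠ ≈ 45.00°
|T| = 0.005 · 1 / (1.4142) ≈ 0.0035356
Gain = 20 log₁₀(0.0035356) ≈ -49.03 dB
∠T = (0°) − (45.00°) = -45.00°

At ω = 3800 rad/s:
pole (1 + j3800·0.0005) = 1 + j1.9 → |·| ≈ 2.1471, ∠ ≈ 62.24°
|T| = 0.005 · 1 / (2.1471) ≈ 0.0023287
Gain = 20 log₁₀(0.0023287) ≈ -52.66 dB
∠T = (0°) − (62.24°) = -62.24°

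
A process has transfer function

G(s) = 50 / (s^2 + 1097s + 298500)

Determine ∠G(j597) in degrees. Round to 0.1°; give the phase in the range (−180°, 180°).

-95.1°

Substitute s = j597:
Numerator: 50 = 50 + j0
Denominator: (j597)^2 + 1097(j597) + 298500 = -57909 + j654909
|N| = √(50² + 0²) ≈ 50, ∠N ≈ 0.00°
|D| = √(57909² + 654909²) ≈ 6.5746e+05, ∠D ≈ 95.05°
∠G = 0.00° − 95.05° = -95.05°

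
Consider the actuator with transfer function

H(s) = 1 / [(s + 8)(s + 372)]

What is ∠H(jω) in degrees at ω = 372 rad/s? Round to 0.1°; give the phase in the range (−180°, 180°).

At s = jω = j372:
pole (s+8): 8 + j372 → |·| = √(8²+372²) = √138448 ≈ 372.09, ∠ = arctan(372/8) ≈ 88.77°
pole (s+372): 372 + j372 → |·| = √(372²+372²) = √276768 ≈ 526.09, ∠ = arctan(372/372) ≈ 45.00°
∠H = 0.00° − 133.77° = -133.77°

-133.8°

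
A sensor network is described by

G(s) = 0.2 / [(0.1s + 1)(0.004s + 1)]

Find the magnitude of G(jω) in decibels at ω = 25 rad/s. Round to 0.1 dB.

At ω = 25 rad/s:
pole (1 + j25·0.1) = 1 + j2.5 → |·| ≈ 2.6926, ∠ ≈ 68.20°
pole (1 + j25·0.004) = 1 + j0.1 → |·| ≈ 1.005, ∠ ≈ 5.71°
|G| = 0.2 · 1 / (2.6926 · 1.005) ≈ 0.073908
Gain = 20 log₁₀(0.073908) ≈ -22.63 dB

-22.6 dB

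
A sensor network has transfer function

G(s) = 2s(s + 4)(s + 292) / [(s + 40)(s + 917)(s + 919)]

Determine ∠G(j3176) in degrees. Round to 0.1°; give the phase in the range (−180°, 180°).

At s = jω = j3176:
zero (s+4): 4 + j3176 → |·| = √(4²+3176²) = √10086992 ≈ 3176, ∠ = arctan(3176/4) ≈ 89.93°
zero (s+292): 292 + j3176 → |·| = √(292²+3176²) = √10172240 ≈ 3189.4, ∠ = arctan(3176/292) ≈ 84.75°
zero at origin: s = j3176 → |·| = 3176, ∠ = 90.00°
pole (s+40): 40 + j3176 → |·| = √(40²+3176²) = √10088576 ≈ 3176.3, ∠ = arctan(3176/40) ≈ 89.28°
pole (s+917): 917 + j3176 → |·| = √(917²+3176²) = √10927865 ≈ 3305.7, ∠ = arctan(3176/917) ≈ 73.90°
pole (s+919): 919 + j3176 → |·| = √(919²+3176²) = √10931537 ≈ 3306.3, ∠ = arctan(3176/919) ≈ 73.86°
∠G = 264.68° − 237.04° = 27.64°

27.6°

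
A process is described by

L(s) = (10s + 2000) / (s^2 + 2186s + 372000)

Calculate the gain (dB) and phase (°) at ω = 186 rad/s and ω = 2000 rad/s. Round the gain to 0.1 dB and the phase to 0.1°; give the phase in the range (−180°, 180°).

ω = 186: -45.7 dB, -7.4°; ω = 2000: -49.0 dB, -45.4°

Substitute s = j186:
Numerator: 10(j186) + 2000 = 2000 + j1860
Denominator: (j186)^2 + 2186(j186) + 372000 = 337404 + j406596
|N| = √(2000² + 1860²) ≈ 2731.2, ∠N ≈ 42.92°
|D| = √(337404² + 406596²) ≈ 5.2836e+05, ∠D ≈ 50.31°
|L| = 2731.2 / 5.2836e+05 ≈ 0.0051692
Gain = 20 log₁₀(0.0051692) ≈ -45.73 dB
∠L = 42.92° − 50.31° = -7.39°

Substitute s = j2000:
Numerator: 10(j2000) + 2000 = 2000 + j20000
Denominator: (j2000)^2 + 2186(j2000) + 372000 = -3628000 + j4372000
|N| = √(2000² + 20000²) ≈ 20100, ∠N ≈ 84.29°
|D| = √(3628000² + 4372000²) ≈ 5.6813e+06, ∠D ≈ 129.69°
|L| = 20100 / 5.6813e+06 ≈ 0.0035379
Gain = 20 log₁₀(0.0035379) ≈ -49.03 dB
∠L = 84.29° − 129.69° = -45.40°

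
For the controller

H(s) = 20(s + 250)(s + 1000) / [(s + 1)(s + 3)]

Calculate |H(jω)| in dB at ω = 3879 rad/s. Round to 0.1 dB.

At s = jω = j3879:
zero (s+250): 250 + j3879 → |·| = √(250²+3879²) = √15109141 ≈ 3887, ∠ = arctan(3879/250) ≈ 86.31°
zero (s+1000): 1000 + j3879 → |·| = √(1000²+3879²) = √16046641 ≈ 4005.8, ∠ = arctan(3879/1000) ≈ 75.54°
pole (s+1): 1 + j3879 → |·| = √(1²+3879²) = √15046642 ≈ 3879, ∠ = arctan(3879/1) ≈ 89.99°
pole (s+3): 3 + j3879 → |·| = √(3²+3879²) = √15046650 ≈ 3879, ∠ = arctan(3879/3) ≈ 89.96°
|H| = 20 · 1.5571e+07 / 1.5047e+07 ≈ 20.696
Gain = 20 log₁₀(20.696) ≈ 26.32 dB

26.3 dB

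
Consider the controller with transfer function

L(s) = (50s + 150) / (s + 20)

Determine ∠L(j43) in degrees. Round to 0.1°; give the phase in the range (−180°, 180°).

Substitute s = j43:
Numerator: 50(j43) + 150 = 150 + j2150
Denominator: (j43) + 20 = 20 + j43
|N| = √(150² + 2150²) ≈ 2155.2, ∠N ≈ 86.01°
|D| = √(20² + 43²) ≈ 47.424, ∠D ≈ 65.06°
∠L = 86.01° − 65.06° = 20.95°

21.0°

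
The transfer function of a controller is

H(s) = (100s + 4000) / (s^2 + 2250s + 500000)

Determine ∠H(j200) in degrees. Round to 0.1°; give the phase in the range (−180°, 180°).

Substitute s = j200:
Numerator: 100(j200) + 4000 = 4000 + j20000
Denominator: (j200)^2 + 2250(j200) + 500000 = 460000 + j450000
|N| = √(4000² + 20000²) ≈ 20396, ∠N ≈ 78.69°
|D| = √(460000² + 450000²) ≈ 6.4351e+05, ∠D ≈ 44.37°
∠H = 78.69° − 44.37° = 34.32°

34.3°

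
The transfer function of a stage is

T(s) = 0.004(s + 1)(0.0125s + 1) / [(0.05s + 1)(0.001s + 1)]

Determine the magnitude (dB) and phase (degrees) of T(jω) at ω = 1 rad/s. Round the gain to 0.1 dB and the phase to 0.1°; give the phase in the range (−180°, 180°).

-45.0 dB, 42.8°

At ω = 1 rad/s:
zero (1 + j1·1) = 1 + j1 → |·| ≈ 1.4142, ∠ ≈ 45.00°
zero (1 + j1·0.0125) = 1 + j0.0125 → |·| ≈ 1.0001, ∠ ≈ 0.72°
pole (1 + j1·0.05) = 1 + j0.05 → |·| ≈ 1.0012, ∠ ≈ 2.86°
pole (1 + j1·0.001) = 1 + j0.001 → |·| ≈ 1, ∠ ≈ 0.06°
|T| = 0.004 · 1.4142 · 1.0001 / (1.0012 · 1) ≈ 0.0056506
Gain = 20 log₁₀(0.0056506) ≈ -44.96 dB
∠T = (45.00° + 0.72°) − (2.86° + 0.06°) = 42.80°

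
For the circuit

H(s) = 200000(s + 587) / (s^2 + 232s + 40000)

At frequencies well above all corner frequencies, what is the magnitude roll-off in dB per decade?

-20 dB/decade

Each pole contributes −20 dB/decade at high frequency; each zero contributes +20 dB/decade.
Net: 1 zero(s) − 2 pole(s) → -20 dB/decade.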